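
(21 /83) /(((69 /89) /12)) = 7476 /1909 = 3.92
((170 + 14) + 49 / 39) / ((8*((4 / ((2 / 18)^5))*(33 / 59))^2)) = 25150225 / 18955164197743488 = 0.00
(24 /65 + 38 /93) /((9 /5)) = 4702 /10881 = 0.43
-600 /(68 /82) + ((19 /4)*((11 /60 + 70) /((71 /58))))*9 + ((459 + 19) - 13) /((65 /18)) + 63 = 1204579083 /627640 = 1919.22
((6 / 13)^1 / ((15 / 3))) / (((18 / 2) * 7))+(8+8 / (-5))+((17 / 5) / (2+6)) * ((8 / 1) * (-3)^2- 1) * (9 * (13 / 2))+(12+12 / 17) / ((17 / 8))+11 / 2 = 2250922831 / 1262352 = 1783.12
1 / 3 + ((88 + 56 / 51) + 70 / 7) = 5071 / 51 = 99.43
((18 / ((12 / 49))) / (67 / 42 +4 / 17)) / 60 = 0.67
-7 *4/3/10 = -14/15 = -0.93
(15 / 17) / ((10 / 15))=45 / 34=1.32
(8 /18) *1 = 0.44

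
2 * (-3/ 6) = -1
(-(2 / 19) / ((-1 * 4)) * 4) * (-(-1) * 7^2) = 98 / 19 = 5.16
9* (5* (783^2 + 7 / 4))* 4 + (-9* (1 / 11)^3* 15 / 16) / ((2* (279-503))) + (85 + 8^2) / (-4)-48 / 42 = 150409452322945 / 1362944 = 110356296.61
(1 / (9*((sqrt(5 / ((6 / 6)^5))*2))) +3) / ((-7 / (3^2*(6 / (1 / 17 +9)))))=-1377 / 539 - 51*sqrt(5) / 5390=-2.58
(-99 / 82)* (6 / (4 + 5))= -33 / 41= -0.80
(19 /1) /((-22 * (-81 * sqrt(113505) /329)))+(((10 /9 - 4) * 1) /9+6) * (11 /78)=19 * sqrt(113505) /614790+2530 /3159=0.81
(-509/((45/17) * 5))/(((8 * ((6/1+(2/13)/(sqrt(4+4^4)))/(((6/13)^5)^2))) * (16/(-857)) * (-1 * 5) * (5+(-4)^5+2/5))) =2335386690288/631900371197275895 - 389231115048 * sqrt(65)/533955813661698131275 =0.00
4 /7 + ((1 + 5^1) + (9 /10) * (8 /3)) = 314 /35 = 8.97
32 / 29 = 1.10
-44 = -44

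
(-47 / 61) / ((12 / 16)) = -188 / 183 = -1.03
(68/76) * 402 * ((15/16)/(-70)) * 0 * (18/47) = 0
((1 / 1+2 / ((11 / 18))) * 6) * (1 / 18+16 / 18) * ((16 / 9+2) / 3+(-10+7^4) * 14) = 722161768 / 891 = 810507.03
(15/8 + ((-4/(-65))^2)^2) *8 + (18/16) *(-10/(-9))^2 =5265971239/321311250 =16.39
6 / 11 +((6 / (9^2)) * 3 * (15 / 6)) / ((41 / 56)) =5294 / 4059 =1.30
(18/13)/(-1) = -18/13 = -1.38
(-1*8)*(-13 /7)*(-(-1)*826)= 12272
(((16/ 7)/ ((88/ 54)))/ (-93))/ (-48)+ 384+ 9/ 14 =3672573/ 9548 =384.64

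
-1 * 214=-214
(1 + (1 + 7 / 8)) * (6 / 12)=23 / 16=1.44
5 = 5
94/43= 2.19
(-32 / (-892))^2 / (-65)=-64 / 3232385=-0.00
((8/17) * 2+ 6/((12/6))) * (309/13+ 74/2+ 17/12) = 245.09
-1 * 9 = -9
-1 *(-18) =18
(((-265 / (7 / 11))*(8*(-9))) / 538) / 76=26235 / 35777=0.73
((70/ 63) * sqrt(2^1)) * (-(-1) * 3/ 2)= 5 * sqrt(2)/ 3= 2.36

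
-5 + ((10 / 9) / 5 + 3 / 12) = -163 / 36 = -4.53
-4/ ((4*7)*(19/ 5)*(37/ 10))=-50/ 4921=-0.01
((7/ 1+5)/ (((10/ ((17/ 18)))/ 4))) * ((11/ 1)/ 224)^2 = 2057/ 188160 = 0.01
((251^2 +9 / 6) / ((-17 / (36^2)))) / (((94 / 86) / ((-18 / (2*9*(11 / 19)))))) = 6064460280 / 799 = 7590062.93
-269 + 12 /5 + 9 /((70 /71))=-18023 /70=-257.47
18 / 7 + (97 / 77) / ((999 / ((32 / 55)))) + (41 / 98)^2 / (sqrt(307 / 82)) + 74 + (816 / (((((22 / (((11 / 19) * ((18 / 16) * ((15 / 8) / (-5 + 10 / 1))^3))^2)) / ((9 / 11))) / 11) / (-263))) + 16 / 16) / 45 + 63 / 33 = 1681 * sqrt(25174) / 2948428 + 34867740799358623 / 457570454077440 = 76.29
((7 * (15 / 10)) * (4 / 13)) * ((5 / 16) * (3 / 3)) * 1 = 105 / 104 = 1.01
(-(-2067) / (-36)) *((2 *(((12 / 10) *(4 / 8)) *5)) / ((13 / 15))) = -795 / 2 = -397.50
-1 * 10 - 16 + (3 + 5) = -18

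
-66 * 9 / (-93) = 198 / 31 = 6.39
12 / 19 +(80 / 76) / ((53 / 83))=2296 / 1007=2.28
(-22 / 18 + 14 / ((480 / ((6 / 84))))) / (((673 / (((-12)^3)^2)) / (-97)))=1767007872 / 3365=525113.78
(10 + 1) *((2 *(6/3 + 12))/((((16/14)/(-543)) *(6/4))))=-97559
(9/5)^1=9/5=1.80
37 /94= 0.39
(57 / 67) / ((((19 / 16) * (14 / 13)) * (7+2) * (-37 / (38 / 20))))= -988 / 260295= -0.00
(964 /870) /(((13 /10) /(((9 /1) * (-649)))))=-1876908 /377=-4978.54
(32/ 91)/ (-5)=-32/ 455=-0.07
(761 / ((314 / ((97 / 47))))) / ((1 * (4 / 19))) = 1402523 / 59032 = 23.76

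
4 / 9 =0.44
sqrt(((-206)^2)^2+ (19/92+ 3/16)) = 21 *sqrt(34562563519)/92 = 42436.00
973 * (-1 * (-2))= 1946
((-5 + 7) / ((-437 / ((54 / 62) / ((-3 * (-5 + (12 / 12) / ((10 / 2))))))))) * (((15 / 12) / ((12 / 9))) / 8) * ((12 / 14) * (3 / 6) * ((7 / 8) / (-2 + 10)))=-675 / 443908096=-0.00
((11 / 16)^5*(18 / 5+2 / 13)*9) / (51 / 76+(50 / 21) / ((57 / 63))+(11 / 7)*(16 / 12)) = 35278382601 / 36698521600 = 0.96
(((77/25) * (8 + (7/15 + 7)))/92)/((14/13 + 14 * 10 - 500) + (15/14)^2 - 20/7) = -11379368/7925434875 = -0.00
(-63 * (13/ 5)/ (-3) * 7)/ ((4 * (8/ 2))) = 1911/ 80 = 23.89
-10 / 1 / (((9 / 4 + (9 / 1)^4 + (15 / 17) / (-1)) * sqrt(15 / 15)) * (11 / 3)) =-680 / 1636217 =-0.00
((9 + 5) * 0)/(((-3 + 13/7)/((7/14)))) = 0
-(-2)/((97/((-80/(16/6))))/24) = -1440/97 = -14.85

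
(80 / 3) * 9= 240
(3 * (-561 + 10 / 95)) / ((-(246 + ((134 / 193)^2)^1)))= 1190887779 / 174442990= 6.83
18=18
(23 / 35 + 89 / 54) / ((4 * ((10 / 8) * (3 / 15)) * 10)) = 0.23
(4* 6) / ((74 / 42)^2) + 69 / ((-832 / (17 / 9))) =25882385 / 3417024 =7.57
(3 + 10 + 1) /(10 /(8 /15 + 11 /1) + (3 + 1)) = 2.88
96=96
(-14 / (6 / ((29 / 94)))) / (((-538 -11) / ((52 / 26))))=203 / 77409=0.00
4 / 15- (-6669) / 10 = 4003 / 6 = 667.17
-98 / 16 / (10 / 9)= -441 / 80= -5.51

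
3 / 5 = 0.60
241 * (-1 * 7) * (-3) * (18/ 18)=5061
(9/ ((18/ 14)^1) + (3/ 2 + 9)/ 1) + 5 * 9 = 125/ 2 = 62.50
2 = 2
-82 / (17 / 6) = -492 / 17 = -28.94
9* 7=63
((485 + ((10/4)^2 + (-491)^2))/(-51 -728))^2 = 933714431521/9709456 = 96165.47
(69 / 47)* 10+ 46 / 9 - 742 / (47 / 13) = -78442 / 423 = -185.44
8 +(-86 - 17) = -95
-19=-19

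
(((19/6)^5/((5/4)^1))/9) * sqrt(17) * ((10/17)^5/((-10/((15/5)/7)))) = -619024750 * sqrt(17)/7245530271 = -0.35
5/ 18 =0.28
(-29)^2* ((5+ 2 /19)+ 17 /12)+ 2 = 1251023 /228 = 5486.94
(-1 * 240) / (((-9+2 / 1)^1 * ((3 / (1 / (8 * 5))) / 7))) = 2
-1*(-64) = 64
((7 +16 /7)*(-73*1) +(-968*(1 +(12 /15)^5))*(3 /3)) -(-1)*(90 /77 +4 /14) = -472009239 /240625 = -1961.60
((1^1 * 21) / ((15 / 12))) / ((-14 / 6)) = -36 / 5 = -7.20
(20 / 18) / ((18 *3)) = 5 / 243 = 0.02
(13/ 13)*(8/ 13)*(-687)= -5496/ 13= -422.77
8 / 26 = 4 / 13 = 0.31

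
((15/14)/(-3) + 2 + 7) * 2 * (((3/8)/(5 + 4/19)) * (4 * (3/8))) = 209/112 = 1.87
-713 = -713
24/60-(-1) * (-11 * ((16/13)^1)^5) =-56929094/1856465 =-30.67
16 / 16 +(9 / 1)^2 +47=129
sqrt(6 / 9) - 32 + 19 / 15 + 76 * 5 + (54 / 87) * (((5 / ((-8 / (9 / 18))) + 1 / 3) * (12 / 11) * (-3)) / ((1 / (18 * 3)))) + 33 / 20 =sqrt(6) / 3 + 1334561 / 3828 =349.45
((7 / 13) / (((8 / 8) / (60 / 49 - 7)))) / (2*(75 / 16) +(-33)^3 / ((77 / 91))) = 2264 / 30912063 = 0.00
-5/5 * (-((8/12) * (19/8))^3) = 6859/1728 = 3.97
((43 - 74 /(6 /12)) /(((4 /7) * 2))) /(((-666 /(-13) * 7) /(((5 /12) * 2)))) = -2275 /10656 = -0.21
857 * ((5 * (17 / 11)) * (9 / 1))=655605 / 11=59600.45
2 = 2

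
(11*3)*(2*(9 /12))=99 /2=49.50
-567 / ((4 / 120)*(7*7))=-2430 / 7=-347.14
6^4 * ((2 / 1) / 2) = 1296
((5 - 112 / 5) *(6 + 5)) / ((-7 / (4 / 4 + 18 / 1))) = 519.51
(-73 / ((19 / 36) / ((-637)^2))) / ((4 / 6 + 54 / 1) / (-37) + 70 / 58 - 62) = 3432615840108 / 3808531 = 901296.55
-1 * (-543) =543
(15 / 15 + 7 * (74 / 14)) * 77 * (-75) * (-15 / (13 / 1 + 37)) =65835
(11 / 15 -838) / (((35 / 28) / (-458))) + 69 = 306843.51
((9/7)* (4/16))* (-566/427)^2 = 720801/1276303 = 0.56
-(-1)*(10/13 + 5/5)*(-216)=-382.15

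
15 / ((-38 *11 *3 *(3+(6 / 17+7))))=-85 / 73568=-0.00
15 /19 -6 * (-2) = 243 /19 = 12.79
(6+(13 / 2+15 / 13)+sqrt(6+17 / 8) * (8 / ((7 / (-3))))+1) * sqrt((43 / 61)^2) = 16383 / 1586- 258 * sqrt(130) / 427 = 3.44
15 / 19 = 0.79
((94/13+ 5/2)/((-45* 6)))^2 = 64009/49280400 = 0.00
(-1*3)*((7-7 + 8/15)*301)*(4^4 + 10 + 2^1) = -645344/5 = -129068.80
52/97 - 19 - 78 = -9357/97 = -96.46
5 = 5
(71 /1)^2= 5041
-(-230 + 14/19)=4356/19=229.26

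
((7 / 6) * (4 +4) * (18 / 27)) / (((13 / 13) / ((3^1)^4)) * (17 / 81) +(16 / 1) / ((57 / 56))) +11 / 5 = 5087381 / 1959875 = 2.60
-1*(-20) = 20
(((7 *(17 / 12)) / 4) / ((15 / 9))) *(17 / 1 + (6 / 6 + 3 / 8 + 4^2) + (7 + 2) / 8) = 8449 / 160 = 52.81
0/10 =0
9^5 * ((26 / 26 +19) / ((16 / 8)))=590490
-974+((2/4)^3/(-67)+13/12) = -1564453/1608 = -972.92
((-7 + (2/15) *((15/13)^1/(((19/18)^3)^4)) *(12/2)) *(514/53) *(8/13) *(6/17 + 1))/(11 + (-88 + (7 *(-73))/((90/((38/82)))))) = 65445128257053178991792160/99029399227762652248487251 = 0.66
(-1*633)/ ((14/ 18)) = -5697/ 7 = -813.86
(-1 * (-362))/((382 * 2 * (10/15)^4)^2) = 1187541/74713088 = 0.02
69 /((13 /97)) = 6693 /13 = 514.85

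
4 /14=2 /7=0.29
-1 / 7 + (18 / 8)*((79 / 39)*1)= 1607 / 364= 4.41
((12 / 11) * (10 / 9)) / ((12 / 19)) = 190 / 99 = 1.92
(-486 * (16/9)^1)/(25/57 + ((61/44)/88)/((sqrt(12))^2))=-84750336/43151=-1964.04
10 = 10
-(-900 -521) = 1421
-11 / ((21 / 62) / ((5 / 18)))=-1705 / 189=-9.02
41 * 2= 82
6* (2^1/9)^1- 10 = -26/3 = -8.67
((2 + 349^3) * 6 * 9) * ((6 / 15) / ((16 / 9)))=10329577893 / 20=516478894.65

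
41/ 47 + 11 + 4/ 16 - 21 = -1669/ 188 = -8.88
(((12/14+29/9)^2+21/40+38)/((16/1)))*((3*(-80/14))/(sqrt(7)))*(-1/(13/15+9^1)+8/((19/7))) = -70091786567*sqrt(7)/2916696384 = -63.58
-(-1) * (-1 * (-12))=12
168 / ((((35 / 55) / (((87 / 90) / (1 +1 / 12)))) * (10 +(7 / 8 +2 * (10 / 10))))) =122496 / 6695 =18.30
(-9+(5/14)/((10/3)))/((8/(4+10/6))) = -1411/224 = -6.30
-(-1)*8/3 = 8/3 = 2.67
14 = 14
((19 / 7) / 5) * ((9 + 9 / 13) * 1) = 342 / 65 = 5.26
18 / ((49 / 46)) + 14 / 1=1514 / 49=30.90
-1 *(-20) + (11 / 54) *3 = 371 / 18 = 20.61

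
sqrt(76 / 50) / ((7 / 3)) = 3 * sqrt(38) / 35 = 0.53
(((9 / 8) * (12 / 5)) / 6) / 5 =9 / 100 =0.09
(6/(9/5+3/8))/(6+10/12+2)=480/1537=0.31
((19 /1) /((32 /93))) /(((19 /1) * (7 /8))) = 93 /28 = 3.32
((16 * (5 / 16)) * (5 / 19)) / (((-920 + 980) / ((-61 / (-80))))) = 0.02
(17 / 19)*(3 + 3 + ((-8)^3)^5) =-598134325510042 / 19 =-31480753974212.74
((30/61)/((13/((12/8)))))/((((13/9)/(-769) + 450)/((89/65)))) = 5543721/32106731033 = 0.00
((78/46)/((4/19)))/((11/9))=6669/1012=6.59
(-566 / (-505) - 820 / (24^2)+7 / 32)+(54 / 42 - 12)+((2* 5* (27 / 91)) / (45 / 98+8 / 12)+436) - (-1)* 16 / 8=1883029242853 / 4380798240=429.84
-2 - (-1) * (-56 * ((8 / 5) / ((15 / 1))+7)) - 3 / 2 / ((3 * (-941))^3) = -399.97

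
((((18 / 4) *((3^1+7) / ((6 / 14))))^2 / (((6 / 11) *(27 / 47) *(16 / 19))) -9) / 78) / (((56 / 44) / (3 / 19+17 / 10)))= 46714753789 / 59754240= 781.78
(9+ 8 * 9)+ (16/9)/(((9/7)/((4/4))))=6673/81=82.38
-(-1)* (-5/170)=-1/34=-0.03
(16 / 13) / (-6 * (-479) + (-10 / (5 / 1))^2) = 0.00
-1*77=-77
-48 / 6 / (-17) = 8 / 17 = 0.47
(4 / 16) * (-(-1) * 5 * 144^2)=25920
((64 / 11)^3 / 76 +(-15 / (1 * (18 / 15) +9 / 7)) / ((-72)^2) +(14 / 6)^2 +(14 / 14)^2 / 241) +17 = 22941781939657 / 916245152064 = 25.04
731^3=390617891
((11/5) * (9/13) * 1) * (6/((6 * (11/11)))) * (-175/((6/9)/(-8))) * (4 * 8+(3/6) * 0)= 1330560/13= 102350.77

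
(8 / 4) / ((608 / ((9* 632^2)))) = 224676 / 19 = 11825.05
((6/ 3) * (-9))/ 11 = -18/ 11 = -1.64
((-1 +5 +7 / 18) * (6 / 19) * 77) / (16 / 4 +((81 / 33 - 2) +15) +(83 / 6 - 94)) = -133826 / 76133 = -1.76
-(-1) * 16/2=8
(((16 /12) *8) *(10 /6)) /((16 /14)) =140 /9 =15.56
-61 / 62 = -0.98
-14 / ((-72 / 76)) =14.78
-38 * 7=-266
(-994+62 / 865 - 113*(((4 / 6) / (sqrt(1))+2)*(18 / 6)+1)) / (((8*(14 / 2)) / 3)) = -5218359 / 48440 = -107.73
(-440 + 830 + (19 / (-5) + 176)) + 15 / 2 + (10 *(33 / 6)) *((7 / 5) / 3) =17861 / 30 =595.37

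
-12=-12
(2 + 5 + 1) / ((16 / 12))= 6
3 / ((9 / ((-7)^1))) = -7 / 3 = -2.33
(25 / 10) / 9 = 5 / 18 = 0.28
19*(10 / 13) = 190 / 13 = 14.62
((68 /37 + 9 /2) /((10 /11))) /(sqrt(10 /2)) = 5159 * sqrt(5) /3700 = 3.12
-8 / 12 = -2 / 3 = -0.67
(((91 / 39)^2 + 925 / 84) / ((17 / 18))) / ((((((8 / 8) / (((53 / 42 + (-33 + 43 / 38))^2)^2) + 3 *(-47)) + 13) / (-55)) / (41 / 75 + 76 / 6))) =98.93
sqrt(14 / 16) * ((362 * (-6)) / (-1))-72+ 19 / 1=-53+ 543 * sqrt(14)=1978.72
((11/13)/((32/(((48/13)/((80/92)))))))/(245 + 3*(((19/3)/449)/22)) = 162987/355653740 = 0.00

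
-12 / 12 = -1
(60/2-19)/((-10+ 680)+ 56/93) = 1023/62366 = 0.02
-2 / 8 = -1 / 4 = -0.25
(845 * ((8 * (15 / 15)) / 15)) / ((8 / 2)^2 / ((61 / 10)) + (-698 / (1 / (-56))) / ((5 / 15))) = 10309 / 2682474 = 0.00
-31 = -31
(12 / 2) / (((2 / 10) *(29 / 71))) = 2130 / 29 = 73.45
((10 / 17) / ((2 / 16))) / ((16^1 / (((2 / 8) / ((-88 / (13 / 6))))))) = -65 / 35904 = -0.00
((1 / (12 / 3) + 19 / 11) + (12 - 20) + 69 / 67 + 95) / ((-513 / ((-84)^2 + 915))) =-235003679 / 168036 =-1398.53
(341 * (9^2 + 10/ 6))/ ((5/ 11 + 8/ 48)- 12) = -1860496/ 751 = -2477.36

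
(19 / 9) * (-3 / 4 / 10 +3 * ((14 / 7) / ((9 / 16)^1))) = 24149 / 1080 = 22.36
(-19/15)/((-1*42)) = 19/630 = 0.03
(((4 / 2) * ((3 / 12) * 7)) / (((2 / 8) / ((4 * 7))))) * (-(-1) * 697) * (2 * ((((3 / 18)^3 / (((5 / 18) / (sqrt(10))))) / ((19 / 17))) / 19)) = 2322404 * sqrt(10) / 5415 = 1356.25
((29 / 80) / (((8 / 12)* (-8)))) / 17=-0.00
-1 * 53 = -53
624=624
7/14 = 1/2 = 0.50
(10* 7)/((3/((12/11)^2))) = 3360/121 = 27.77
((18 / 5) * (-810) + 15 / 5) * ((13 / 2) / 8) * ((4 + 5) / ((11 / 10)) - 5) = -1325415 / 176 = -7530.77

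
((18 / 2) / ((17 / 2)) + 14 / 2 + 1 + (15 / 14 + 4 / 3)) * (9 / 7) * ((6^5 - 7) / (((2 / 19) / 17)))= 18492796.45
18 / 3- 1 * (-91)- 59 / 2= 135 / 2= 67.50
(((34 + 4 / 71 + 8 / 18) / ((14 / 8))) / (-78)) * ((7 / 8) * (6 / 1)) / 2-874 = -14531659 / 16614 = -874.66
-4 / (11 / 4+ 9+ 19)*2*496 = -129.04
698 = 698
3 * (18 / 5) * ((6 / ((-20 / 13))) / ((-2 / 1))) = 1053 / 50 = 21.06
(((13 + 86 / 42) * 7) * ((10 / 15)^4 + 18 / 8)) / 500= 62647 / 121500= 0.52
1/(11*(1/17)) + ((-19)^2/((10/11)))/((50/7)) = 314267/5500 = 57.14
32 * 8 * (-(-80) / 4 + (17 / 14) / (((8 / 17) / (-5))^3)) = -10296765 / 28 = -367741.61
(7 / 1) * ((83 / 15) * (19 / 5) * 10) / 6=11039 / 45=245.31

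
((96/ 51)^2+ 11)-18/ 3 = 2469/ 289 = 8.54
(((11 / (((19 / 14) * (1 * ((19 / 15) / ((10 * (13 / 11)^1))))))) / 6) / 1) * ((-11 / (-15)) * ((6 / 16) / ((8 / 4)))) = 5005 / 2888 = 1.73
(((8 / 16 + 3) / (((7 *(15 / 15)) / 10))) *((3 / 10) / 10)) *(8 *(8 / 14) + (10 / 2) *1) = 201 / 140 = 1.44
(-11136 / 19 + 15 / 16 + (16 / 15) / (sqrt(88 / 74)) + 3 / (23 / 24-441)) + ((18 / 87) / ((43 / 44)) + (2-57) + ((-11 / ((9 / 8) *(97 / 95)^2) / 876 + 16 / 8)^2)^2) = -295638293877263635689646019240933632671229 / 473549574758409674818904675826838811088 + 8 *sqrt(407) / 165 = -623.32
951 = 951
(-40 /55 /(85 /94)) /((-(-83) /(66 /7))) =-4512 /49385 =-0.09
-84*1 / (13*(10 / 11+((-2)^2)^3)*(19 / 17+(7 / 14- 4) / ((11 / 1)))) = -484 / 3887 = -0.12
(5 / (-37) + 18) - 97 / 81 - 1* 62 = -45.33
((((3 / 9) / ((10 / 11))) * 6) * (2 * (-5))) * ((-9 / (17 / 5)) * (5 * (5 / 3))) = 8250 / 17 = 485.29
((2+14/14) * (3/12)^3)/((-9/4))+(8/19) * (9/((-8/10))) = -4339/912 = -4.76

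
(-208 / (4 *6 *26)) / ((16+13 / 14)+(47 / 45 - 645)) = 210 / 395027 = 0.00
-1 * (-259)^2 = -67081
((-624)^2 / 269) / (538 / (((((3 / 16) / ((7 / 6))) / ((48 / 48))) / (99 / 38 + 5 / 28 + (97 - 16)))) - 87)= 66583296 / 12897385499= 0.01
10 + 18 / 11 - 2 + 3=139 / 11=12.64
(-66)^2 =4356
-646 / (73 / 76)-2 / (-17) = -834486 / 1241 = -672.43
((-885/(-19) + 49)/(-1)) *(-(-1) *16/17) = -29056/323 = -89.96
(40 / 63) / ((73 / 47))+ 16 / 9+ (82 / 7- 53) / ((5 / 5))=-59939 / 1533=-39.10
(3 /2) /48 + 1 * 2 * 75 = 4801 /32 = 150.03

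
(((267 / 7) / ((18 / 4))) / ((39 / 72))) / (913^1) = 1424 / 83083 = 0.02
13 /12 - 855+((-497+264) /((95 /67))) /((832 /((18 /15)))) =-506342299 /592800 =-854.15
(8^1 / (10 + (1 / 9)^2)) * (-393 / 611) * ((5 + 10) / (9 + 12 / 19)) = -24193080 / 30226781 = -0.80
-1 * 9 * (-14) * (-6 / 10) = -378 / 5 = -75.60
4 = 4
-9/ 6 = -3/ 2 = -1.50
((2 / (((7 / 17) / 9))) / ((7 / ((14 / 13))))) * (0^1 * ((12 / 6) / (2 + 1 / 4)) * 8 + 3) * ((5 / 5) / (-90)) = -102 / 455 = -0.22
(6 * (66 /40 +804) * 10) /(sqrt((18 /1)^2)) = 5371 /2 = 2685.50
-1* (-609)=609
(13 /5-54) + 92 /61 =-15217 /305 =-49.89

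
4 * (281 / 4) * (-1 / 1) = -281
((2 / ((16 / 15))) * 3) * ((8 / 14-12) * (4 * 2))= -3600 / 7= -514.29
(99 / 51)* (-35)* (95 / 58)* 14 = -768075 / 493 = -1557.96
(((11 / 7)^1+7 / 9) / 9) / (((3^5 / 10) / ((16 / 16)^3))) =1480 / 137781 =0.01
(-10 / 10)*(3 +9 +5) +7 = -10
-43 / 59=-0.73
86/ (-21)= -86/ 21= -4.10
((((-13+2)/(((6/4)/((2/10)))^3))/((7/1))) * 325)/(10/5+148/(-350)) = -1430/1863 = -0.77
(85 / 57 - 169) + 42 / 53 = -503650 / 3021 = -166.72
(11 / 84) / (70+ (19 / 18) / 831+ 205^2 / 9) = 27423 / 992496806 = 0.00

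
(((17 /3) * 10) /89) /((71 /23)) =3910 /18957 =0.21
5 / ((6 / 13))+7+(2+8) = 167 / 6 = 27.83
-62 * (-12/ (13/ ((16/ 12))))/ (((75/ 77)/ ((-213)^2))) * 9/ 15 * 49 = 169807819104/ 1625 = 104497119.45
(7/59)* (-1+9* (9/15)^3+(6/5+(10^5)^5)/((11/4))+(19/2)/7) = 70000000000000000000000052697/162250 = 431432973805855161787365.50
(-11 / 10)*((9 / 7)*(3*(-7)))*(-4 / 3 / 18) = -11 / 5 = -2.20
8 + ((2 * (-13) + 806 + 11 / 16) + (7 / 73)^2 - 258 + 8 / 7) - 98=258936269 / 596848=433.84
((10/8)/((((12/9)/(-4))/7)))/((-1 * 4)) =105/16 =6.56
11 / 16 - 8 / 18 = 35 / 144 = 0.24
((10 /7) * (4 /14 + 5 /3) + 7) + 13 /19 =29252 /2793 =10.47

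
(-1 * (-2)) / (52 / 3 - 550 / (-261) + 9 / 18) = 1044 / 10409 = 0.10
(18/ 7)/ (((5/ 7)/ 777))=13986/ 5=2797.20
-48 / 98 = -24 / 49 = -0.49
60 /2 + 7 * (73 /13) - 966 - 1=-11670 /13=-897.69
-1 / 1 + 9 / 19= -10 / 19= -0.53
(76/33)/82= 38/1353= 0.03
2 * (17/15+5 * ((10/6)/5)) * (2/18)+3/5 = 11/9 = 1.22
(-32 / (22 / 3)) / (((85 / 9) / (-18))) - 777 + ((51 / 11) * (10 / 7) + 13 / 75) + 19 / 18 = -448167593 / 589050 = -760.83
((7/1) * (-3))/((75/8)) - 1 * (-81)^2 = -164081/25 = -6563.24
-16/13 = -1.23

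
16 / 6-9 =-19 / 3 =-6.33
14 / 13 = 1.08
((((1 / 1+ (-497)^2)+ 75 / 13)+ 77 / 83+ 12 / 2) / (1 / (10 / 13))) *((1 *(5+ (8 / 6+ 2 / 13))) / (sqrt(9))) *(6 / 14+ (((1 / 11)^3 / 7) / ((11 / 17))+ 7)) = 3052412.10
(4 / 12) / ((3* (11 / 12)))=0.12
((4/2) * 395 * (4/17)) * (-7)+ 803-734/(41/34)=-771481/697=-1106.86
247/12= 20.58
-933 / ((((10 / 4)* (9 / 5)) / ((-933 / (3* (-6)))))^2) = -30080231 / 243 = -123786.96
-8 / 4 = -2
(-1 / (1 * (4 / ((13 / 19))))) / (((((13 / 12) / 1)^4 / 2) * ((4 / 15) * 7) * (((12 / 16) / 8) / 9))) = -3732480 / 292201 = -12.77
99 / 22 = 9 / 2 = 4.50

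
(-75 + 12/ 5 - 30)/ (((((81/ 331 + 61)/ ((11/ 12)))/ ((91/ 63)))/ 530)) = -47664331/ 40544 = -1175.62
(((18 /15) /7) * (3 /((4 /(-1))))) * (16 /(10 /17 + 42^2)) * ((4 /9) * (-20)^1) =1088 /104993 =0.01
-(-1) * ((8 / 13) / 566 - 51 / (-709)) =190465 / 2608411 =0.07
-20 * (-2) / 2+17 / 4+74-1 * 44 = 217 / 4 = 54.25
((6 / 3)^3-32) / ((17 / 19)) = -456 / 17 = -26.82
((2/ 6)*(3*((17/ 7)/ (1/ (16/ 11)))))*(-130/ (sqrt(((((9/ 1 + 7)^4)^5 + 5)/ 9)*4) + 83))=225760/ 3182471388387228938501963 - 5440*sqrt(134325091068292130522909)/ 3182471388387228938501963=-0.00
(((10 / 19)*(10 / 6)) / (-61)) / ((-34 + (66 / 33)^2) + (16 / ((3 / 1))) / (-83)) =2075 / 4338137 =0.00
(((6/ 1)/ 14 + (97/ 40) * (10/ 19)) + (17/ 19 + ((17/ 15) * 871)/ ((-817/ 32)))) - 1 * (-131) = 94.94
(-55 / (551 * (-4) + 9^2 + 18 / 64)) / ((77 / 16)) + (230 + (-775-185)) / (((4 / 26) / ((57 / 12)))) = -42867700555 / 1901956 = -22538.74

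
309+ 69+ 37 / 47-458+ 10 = -3253 / 47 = -69.21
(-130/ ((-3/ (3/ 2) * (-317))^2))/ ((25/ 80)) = -104/ 100489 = -0.00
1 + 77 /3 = 26.67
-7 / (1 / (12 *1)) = -84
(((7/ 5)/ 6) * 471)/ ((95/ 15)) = 3297/ 190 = 17.35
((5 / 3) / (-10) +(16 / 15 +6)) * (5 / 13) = 2.65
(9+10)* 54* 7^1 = 7182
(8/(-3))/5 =-8/15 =-0.53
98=98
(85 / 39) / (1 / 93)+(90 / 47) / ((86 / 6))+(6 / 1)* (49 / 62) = 169056326 / 814463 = 207.57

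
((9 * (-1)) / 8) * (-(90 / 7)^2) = 18225 / 98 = 185.97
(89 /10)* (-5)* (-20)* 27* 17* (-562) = -229582620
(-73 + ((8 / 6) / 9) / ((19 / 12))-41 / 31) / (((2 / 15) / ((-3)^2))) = -2951160 / 589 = -5010.46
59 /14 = 4.21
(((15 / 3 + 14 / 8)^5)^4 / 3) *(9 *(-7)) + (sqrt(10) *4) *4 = -890214323779540273800183097221 / 1099511627776 + 16 *sqrt(10) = -809645210919861909.29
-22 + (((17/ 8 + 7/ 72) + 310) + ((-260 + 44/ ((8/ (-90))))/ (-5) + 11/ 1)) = 4070/ 9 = 452.22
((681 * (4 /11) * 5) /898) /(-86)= -3405 /212377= -0.02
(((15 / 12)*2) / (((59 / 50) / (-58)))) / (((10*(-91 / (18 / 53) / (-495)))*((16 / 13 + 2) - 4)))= 645975 / 21889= 29.51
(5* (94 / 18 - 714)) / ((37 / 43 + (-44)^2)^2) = -11794771 / 12485504205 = -0.00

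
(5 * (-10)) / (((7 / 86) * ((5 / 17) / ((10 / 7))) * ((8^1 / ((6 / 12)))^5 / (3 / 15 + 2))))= -40205 / 6422528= -0.01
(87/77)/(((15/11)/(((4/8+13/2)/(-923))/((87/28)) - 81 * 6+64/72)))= -23373062/58149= -401.95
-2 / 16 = -1 / 8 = -0.12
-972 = -972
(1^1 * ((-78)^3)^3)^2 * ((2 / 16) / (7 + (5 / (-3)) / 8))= 34262898771509640759766485629140992 / 163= 210201832954046875826788300000000.00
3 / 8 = 0.38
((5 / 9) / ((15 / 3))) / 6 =1 / 54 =0.02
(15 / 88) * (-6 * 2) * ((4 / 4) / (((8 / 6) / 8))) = -135 / 11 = -12.27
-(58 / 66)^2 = -841 / 1089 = -0.77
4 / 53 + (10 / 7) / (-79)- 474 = -13890784 / 29309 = -473.94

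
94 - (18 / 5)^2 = 2026 / 25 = 81.04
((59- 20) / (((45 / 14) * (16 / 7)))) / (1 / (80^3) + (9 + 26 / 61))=497369600 / 883200183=0.56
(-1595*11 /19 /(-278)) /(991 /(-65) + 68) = 1140425 /18111978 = 0.06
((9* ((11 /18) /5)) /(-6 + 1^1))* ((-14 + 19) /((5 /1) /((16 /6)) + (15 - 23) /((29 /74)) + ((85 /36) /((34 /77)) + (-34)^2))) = -2871 /2982730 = -0.00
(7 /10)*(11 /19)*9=693 /190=3.65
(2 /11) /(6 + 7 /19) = 38 /1331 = 0.03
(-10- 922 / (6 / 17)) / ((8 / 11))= -86537 / 24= -3605.71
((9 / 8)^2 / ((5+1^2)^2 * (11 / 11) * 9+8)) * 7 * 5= 2835 / 21248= 0.13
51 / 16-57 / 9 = -151 / 48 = -3.15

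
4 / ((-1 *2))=-2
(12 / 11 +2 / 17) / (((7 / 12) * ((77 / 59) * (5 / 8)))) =1280064 / 503965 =2.54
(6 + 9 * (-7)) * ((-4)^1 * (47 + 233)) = 63840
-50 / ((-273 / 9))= 150 / 91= 1.65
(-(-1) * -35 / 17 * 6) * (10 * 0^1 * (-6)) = 0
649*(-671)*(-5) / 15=435479 / 3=145159.67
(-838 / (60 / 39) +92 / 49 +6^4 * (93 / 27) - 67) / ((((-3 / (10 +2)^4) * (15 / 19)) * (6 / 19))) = -130898969664 / 1225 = -106856301.77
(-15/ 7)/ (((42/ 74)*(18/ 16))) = -1480/ 441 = -3.36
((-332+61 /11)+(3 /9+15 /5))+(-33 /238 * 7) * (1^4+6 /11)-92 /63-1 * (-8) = -440861 /1386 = -318.08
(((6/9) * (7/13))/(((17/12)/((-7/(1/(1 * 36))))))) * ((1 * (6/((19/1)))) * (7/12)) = -49392/4199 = -11.76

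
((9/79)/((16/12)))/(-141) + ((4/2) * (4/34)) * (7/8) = 51829/252484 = 0.21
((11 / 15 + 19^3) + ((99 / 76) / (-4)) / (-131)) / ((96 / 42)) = 28684122523 / 9557760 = 3001.13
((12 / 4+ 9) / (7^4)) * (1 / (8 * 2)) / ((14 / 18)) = 27 / 67228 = 0.00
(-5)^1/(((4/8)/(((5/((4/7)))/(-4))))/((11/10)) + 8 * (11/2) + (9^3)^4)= -385/21747074312409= -0.00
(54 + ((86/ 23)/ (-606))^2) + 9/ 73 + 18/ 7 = 1407034371970/ 24817717071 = 56.69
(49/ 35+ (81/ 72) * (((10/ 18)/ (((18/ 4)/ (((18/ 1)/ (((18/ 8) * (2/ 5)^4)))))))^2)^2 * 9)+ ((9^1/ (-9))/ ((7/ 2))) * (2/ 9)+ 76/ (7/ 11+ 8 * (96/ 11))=517368372356272441/ 23064539400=22431333.37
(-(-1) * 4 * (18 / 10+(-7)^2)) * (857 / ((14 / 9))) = 3918204 / 35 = 111948.69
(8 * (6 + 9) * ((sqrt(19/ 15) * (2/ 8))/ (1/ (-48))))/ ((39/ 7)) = -224 * sqrt(285)/ 13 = -290.89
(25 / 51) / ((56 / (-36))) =-75 / 238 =-0.32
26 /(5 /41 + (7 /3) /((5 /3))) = 205 /12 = 17.08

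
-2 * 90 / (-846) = 10 / 47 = 0.21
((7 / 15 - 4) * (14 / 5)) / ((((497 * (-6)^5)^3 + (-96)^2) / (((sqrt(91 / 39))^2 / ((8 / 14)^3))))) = 0.00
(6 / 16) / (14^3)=3 / 21952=0.00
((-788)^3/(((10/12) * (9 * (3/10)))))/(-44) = 4942463.35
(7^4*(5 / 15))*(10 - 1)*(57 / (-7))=-58653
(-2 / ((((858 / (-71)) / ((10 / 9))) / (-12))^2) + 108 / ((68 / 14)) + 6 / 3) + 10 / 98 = 30220246337 / 1379755377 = 21.90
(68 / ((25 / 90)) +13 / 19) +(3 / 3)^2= 23416 / 95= 246.48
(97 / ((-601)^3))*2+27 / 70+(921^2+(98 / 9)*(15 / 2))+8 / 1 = 38673018865926581 / 45587178210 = 848331.05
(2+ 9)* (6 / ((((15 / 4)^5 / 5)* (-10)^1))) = -11264 / 253125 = -0.04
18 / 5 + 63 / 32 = 891 / 160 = 5.57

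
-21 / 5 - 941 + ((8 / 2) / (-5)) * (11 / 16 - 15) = -3735 / 4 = -933.75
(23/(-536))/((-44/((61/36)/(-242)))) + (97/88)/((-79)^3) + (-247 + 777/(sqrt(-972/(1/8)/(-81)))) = -25021513515041333/101301670432512 + 259 * sqrt(6)/8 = -167.70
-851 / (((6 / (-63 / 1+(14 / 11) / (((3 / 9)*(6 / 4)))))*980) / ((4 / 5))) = 16169 / 2310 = 7.00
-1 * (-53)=53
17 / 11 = 1.55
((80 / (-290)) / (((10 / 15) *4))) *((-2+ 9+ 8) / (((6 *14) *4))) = -15 / 3248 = -0.00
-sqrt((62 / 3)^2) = -62 / 3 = -20.67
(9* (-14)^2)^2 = 3111696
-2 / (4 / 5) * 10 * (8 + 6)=-350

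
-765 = -765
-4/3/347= -4/1041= -0.00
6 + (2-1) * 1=7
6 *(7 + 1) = 48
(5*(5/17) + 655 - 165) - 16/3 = 24793/51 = 486.14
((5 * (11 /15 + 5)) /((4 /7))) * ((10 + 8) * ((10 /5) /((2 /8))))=7224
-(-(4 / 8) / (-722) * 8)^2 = -4 / 130321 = -0.00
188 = 188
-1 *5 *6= -30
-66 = -66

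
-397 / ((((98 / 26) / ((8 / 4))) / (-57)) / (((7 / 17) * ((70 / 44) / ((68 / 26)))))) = 19121505 / 6358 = 3007.47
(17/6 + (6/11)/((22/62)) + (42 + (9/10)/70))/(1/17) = 200362289/254100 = 788.52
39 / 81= 13 / 27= 0.48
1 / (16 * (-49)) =-1 / 784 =-0.00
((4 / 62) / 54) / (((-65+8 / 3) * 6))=-1 / 313038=-0.00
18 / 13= 1.38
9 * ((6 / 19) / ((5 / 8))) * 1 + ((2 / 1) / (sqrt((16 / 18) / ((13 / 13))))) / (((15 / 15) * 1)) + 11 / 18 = 7.28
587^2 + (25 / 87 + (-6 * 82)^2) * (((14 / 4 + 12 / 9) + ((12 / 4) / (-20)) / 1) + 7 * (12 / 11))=191020702663 / 57420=3326727.67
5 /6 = 0.83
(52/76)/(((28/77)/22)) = 1573/38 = 41.39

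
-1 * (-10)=10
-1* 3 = -3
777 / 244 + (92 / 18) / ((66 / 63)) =64925 / 8052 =8.06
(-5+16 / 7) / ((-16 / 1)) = 19 / 112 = 0.17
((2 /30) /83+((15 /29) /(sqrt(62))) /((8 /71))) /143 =1 /178035+1065 * sqrt(62) /2056912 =0.00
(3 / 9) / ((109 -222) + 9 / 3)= -1 / 330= -0.00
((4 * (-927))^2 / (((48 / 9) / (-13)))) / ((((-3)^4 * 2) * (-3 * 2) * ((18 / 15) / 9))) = 2068755 / 8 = 258594.38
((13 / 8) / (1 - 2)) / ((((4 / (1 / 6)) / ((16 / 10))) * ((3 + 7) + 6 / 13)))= -169 / 16320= -0.01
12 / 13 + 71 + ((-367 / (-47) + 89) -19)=91486 / 611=149.73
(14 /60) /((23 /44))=154 /345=0.45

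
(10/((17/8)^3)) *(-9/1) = -46080/4913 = -9.38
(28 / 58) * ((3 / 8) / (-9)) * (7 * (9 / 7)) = -21 / 116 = -0.18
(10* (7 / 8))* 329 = 11515 / 4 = 2878.75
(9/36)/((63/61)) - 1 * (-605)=152521/252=605.24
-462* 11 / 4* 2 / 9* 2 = -1694 / 3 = -564.67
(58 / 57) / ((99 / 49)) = 0.50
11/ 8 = 1.38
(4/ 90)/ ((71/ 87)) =58/ 1065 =0.05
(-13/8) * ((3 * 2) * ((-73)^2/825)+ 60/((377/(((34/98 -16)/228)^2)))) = -41793243748087/663592221600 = -62.98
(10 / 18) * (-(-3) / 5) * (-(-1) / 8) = 1 / 24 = 0.04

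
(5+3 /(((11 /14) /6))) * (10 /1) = 279.09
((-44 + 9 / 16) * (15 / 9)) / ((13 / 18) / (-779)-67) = 8121075 / 7515896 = 1.08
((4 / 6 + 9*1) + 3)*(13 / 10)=247 / 15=16.47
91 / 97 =0.94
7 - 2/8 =27/4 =6.75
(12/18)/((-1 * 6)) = -1/9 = -0.11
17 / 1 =17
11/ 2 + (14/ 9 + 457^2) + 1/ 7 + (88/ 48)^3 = 315799889/ 1512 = 208862.36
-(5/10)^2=-0.25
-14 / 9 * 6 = -28 / 3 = -9.33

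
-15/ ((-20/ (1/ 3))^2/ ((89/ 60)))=-89/ 14400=-0.01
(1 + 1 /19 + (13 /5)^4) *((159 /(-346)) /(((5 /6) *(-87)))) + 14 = 4258651531 /297884375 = 14.30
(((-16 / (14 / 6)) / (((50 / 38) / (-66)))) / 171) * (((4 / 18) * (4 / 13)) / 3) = 2816 / 61425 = 0.05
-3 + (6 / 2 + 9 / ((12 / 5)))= 15 / 4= 3.75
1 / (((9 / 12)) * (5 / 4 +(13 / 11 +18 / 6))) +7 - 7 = 176 / 717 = 0.25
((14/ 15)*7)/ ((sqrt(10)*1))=49*sqrt(10)/ 75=2.07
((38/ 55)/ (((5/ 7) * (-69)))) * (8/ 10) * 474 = -168112/ 31625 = -5.32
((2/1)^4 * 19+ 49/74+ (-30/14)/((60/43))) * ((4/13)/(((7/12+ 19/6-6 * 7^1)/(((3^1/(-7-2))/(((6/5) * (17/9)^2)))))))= 3140390/16542071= 0.19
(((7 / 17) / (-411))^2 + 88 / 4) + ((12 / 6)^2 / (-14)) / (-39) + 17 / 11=1150953474116 / 48866987169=23.55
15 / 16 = 0.94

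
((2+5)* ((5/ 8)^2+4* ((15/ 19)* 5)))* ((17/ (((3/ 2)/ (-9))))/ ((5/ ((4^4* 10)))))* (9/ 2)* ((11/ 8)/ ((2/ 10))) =-3476867625/ 19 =-182993032.89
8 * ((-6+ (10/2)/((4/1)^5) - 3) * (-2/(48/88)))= 101321/384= 263.86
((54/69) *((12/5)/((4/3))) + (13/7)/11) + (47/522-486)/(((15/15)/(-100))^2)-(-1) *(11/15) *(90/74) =-415514686708252/85512735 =-4859097.15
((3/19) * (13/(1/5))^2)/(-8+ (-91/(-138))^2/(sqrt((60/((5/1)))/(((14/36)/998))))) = -1585508551322941440/19013591848575631-4797336332880 * sqrt(10479)/19013591848575631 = -83.41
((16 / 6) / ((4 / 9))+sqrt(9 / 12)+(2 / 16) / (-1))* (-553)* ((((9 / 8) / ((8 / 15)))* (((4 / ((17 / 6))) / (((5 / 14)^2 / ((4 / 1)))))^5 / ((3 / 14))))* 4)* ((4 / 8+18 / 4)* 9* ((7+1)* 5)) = -44940307398145310.94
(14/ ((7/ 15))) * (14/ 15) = 28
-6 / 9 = -0.67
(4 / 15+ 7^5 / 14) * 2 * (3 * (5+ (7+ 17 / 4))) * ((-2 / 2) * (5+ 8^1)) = -6087887 / 4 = -1521971.75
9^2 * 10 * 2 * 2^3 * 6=77760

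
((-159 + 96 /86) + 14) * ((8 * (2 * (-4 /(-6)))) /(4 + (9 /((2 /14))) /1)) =-197984 /8643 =-22.91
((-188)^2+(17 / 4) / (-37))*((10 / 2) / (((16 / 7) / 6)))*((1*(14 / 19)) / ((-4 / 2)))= -3844707825 / 22496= -170906.29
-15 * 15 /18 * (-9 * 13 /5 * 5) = 2925 /2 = 1462.50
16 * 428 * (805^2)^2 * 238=684422424212240000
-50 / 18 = -25 / 9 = -2.78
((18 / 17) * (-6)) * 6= -648 / 17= -38.12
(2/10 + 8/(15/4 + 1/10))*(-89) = -78053/385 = -202.74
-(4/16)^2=-1/16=-0.06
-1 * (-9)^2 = -81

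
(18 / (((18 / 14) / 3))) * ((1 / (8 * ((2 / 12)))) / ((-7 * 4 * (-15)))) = 3 / 40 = 0.08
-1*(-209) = 209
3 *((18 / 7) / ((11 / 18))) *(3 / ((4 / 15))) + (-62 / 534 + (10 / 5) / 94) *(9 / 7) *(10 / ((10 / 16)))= 45112785 / 322091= 140.06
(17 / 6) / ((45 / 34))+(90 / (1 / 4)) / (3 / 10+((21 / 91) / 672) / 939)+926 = 1178372414543 / 553710195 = 2128.14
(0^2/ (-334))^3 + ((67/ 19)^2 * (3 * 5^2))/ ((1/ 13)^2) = 56898075/ 361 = 157612.40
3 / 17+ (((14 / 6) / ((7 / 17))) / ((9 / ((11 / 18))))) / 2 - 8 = -126097 / 16524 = -7.63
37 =37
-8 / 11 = -0.73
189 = 189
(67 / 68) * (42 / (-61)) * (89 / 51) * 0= 0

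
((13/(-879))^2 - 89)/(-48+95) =-68764880/36314127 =-1.89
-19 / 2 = -9.50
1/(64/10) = 5/32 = 0.16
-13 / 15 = -0.87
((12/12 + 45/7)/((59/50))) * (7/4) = 650/59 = 11.02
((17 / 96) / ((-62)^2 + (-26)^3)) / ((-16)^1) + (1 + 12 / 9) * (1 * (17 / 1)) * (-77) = -21474357925 / 7030784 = -3054.33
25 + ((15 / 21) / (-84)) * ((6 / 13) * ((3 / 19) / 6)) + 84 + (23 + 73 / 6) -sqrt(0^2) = 20938175 / 145236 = 144.17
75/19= 3.95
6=6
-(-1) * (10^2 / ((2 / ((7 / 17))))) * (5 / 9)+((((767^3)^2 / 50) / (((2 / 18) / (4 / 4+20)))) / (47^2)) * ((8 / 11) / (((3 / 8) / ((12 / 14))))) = 53827889556131819019746 / 92943675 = 579145267885435.12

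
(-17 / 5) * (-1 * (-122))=-2074 / 5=-414.80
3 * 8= 24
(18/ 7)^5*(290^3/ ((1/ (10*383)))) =176504301236160000/ 16807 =10501832643312.91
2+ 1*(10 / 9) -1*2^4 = -12.89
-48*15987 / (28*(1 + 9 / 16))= -3069504 / 175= -17540.02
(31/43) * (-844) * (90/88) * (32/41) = -9419040/19393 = -485.69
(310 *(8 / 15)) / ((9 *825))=0.02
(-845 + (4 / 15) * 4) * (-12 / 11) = 50636 / 55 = 920.65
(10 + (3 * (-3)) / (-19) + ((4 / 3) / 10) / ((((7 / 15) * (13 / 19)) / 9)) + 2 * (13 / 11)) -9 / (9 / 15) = 30346 / 19019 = 1.60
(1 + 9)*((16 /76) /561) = 40 /10659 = 0.00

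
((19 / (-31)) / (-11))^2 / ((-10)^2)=0.00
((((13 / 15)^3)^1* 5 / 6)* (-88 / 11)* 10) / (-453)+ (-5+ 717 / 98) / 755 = 1777609 / 17979570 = 0.10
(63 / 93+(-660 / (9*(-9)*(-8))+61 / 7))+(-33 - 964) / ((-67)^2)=428764367 / 52602102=8.15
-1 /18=-0.06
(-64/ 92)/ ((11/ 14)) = -224/ 253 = -0.89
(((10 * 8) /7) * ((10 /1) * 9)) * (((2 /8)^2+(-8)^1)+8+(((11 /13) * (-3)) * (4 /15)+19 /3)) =76470 /13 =5882.31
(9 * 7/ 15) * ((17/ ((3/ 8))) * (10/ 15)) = 1904/ 15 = 126.93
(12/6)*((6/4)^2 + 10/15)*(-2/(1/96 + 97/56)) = -7840/1171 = -6.70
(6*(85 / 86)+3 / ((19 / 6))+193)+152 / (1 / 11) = 1529324 / 817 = 1871.88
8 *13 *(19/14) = 988/7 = 141.14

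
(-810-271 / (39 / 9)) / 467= -11343 / 6071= -1.87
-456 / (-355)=456 / 355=1.28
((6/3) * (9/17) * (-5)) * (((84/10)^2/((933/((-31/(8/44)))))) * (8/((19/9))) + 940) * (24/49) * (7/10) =-28434933792/17579275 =-1617.53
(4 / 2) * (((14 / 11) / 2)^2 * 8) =784 / 121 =6.48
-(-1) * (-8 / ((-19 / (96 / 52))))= 192 / 247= 0.78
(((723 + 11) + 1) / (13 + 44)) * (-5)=-1225 / 19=-64.47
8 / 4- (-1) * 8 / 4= 4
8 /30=4 /15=0.27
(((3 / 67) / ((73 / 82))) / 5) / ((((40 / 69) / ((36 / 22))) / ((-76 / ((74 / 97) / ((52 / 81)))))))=-90373348 / 49765925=-1.82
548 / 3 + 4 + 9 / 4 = 2267 / 12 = 188.92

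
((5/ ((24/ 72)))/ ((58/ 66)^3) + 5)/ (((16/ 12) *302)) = 247875/ 3682739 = 0.07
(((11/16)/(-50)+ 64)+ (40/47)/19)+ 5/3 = 140803331/2143200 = 65.70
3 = 3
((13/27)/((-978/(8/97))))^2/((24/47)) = 0.00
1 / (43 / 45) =45 / 43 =1.05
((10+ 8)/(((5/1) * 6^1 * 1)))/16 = 3/80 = 0.04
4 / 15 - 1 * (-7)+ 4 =169 / 15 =11.27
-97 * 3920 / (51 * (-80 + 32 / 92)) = 1093190 / 11679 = 93.60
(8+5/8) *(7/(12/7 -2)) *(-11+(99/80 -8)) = 4804401/1280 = 3753.44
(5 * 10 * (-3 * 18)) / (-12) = 225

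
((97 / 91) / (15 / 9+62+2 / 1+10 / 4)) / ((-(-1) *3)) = 194 / 37219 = 0.01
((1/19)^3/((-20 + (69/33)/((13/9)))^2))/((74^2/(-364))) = -265837/9441493770877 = -0.00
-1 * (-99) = 99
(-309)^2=95481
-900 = -900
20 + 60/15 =24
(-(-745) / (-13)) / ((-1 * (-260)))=-149 / 676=-0.22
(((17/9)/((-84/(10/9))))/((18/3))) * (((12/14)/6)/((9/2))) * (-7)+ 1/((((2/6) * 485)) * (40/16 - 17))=644401/1291926510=0.00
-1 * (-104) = 104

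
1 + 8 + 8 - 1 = 16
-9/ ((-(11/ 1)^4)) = 9/ 14641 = 0.00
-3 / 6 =-1 / 2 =-0.50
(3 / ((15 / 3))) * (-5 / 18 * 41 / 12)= -41 / 72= -0.57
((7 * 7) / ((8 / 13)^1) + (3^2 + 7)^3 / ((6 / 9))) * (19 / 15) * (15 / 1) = 945991 / 8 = 118248.88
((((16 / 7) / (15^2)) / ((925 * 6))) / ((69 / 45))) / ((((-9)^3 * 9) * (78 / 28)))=-16 / 244972157625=-0.00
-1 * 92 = -92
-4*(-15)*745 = 44700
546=546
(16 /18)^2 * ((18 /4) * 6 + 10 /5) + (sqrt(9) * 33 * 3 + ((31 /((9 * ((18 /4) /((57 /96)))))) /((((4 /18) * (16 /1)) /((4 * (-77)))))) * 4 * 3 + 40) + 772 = 1709389 /2592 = 659.49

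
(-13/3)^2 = 169/9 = 18.78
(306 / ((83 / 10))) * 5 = 15300 / 83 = 184.34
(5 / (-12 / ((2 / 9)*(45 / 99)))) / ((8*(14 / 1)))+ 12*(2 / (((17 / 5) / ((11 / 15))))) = 5854039 / 1130976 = 5.18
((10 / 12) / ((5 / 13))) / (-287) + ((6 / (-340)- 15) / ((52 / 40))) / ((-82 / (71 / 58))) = 3639889 / 22072596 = 0.16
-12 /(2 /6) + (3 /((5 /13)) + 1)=-136 /5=-27.20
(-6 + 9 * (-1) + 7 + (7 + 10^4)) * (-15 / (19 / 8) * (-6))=7199280 / 19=378909.47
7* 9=63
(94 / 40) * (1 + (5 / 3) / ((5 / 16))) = 893 / 60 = 14.88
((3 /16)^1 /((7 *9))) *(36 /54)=1 /504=0.00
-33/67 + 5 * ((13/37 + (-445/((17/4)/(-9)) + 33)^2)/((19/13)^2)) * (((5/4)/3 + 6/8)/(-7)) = -287955524784682/775894773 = -371127.03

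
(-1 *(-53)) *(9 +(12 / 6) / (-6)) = 1378 / 3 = 459.33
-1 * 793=-793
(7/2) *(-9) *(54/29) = -1701/29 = -58.66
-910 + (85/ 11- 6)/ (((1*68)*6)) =-4084061/ 4488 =-910.00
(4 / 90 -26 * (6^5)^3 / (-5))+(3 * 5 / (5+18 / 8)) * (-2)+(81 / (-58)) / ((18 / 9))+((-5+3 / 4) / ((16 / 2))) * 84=25525402442145977 / 10440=2444961919745.78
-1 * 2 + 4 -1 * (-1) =3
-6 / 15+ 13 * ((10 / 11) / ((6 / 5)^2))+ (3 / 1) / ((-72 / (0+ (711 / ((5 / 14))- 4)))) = -74.98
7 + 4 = 11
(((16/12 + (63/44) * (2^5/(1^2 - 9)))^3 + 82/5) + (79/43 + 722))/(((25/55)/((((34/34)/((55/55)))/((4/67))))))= 84821248126/3512025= 24151.66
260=260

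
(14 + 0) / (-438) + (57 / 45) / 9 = 1072 / 9855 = 0.11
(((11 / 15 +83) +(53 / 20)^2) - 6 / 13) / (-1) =-1408591 / 15600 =-90.29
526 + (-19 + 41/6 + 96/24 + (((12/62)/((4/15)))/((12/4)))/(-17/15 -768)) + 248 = 765.83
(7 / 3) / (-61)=-7 / 183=-0.04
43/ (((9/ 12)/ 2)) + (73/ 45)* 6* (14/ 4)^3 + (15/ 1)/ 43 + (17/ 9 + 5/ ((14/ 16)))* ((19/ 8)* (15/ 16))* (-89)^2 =25934447661/ 192640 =134626.49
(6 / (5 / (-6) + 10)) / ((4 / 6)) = 54 / 55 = 0.98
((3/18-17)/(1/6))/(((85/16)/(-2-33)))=11312/17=665.41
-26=-26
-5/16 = -0.31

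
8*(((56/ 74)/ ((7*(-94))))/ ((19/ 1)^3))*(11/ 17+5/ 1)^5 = -0.01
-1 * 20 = -20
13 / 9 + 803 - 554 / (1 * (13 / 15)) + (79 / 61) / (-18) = 2357233 / 14274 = 165.14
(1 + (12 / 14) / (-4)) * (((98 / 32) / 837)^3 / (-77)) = -2401 / 4803594264576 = -0.00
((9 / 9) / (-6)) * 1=-0.17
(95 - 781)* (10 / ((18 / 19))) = -7241.11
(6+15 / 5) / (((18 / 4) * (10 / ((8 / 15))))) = 8 / 75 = 0.11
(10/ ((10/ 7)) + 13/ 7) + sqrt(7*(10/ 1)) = sqrt(70) + 62/ 7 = 17.22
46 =46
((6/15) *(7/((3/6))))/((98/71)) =142/35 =4.06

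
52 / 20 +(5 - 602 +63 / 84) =-11873 / 20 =-593.65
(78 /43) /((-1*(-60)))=13 /430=0.03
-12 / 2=-6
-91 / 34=-2.68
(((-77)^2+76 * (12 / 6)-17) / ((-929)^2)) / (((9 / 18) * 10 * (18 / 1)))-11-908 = -35691057523 / 38836845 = -919.00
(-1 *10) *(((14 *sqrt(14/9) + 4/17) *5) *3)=-700 *sqrt(14) - 600/17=-2654.45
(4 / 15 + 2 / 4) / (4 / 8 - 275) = -23 / 8235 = -0.00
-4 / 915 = -0.00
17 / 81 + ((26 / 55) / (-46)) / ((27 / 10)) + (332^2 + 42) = 2259685361 / 20493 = 110266.21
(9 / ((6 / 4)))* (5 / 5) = 6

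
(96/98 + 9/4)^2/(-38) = -400689/1459808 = -0.27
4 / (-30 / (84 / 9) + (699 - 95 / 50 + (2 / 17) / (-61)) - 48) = 36295 / 5860588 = 0.01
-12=-12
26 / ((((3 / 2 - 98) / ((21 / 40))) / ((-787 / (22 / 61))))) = 13105911 / 42460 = 308.66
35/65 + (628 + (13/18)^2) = 2649601/4212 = 629.06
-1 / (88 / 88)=-1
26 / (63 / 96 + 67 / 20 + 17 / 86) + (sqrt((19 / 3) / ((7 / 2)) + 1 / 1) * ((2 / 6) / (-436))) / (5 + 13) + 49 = 1596107 / 28923 - sqrt(1239) / 494424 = 55.18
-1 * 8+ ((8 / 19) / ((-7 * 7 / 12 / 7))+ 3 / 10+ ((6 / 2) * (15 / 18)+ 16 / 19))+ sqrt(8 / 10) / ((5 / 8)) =-3378 / 665+ 16 * sqrt(5) / 25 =-3.65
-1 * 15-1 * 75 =-90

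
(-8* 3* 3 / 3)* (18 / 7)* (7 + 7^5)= -1037664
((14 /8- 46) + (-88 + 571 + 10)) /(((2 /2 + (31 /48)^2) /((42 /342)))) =482496 /12407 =38.89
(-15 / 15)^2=1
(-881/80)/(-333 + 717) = -881/30720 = -0.03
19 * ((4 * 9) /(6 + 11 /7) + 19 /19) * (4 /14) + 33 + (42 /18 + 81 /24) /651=53202517 /828072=64.25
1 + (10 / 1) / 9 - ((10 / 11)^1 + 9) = -772 / 99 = -7.80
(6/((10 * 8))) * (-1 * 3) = -9/40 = -0.22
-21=-21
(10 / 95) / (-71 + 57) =-0.01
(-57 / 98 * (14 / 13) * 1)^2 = 3249 / 8281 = 0.39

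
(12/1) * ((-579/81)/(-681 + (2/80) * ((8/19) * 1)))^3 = 6163717745375/444121766972601606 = 0.00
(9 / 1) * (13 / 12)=39 / 4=9.75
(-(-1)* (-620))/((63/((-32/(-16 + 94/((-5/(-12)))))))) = 12400/8253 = 1.50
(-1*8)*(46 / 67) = -368 / 67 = -5.49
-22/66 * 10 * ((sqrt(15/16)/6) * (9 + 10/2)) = -35 * sqrt(15)/18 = -7.53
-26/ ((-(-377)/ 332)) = -664/ 29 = -22.90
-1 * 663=-663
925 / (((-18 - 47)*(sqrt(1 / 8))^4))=-11840 / 13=-910.77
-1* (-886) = 886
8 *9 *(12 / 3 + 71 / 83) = 29016 / 83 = 349.59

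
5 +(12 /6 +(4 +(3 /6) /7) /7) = 743 /98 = 7.58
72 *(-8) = -576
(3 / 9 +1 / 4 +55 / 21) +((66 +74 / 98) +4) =43487 / 588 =73.96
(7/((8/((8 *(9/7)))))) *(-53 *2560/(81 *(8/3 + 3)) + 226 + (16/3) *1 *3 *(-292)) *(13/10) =-55476.71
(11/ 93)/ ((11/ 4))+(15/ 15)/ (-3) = -9/ 31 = -0.29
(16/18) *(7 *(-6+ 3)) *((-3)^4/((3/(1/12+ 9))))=-4578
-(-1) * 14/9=14/9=1.56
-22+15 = -7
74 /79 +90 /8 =12.19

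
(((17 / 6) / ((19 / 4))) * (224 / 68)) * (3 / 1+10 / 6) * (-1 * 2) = -3136 / 171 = -18.34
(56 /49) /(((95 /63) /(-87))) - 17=-7879 /95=-82.94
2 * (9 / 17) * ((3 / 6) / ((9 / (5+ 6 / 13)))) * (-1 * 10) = -3.21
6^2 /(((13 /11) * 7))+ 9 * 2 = 22.35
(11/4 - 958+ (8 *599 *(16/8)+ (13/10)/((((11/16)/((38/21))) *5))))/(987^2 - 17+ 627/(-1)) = 199339933/22488427500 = 0.01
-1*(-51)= 51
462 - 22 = 440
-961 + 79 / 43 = -41244 / 43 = -959.16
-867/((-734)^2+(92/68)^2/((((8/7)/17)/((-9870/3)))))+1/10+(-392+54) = -103208674327/305439730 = -337.90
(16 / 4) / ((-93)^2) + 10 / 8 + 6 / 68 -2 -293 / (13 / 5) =-866669509 / 7645716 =-113.35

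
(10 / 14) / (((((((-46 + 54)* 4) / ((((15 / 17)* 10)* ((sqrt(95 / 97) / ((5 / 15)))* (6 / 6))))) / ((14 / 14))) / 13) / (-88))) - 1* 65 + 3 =-160875* sqrt(9215) / 23086 - 62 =-730.94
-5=-5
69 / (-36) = -1.92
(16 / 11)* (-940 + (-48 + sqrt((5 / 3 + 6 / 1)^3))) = -1406.21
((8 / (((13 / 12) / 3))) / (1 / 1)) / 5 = 288 / 65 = 4.43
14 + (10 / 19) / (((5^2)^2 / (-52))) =33146 / 2375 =13.96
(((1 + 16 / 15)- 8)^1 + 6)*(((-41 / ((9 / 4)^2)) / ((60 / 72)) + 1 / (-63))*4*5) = -36796 / 2835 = -12.98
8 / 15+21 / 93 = 353 / 465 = 0.76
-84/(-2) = 42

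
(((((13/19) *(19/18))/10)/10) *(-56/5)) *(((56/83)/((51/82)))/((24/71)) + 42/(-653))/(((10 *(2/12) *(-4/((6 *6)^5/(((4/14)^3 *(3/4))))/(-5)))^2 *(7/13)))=-365700842164523729469505536/115172875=-3175234117968521055.58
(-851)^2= 724201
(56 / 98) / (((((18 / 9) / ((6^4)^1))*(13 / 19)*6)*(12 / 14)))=1368 / 13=105.23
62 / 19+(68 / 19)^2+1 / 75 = 435511 / 27075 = 16.09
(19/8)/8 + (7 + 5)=787/64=12.30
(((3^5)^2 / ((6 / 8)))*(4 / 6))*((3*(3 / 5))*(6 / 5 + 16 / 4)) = 491287.68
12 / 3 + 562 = 566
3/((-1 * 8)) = -3/8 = -0.38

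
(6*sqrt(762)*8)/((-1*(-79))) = 48*sqrt(762)/79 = 16.77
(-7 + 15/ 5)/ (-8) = 1/ 2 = 0.50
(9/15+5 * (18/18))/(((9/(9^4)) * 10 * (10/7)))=35721/125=285.77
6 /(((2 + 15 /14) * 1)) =84 /43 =1.95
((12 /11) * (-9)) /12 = -0.82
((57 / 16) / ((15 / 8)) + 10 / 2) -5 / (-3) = 257 / 30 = 8.57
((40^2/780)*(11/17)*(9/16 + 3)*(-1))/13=-1045/2873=-0.36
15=15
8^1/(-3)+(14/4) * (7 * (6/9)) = 41/3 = 13.67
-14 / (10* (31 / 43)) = -301 / 155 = -1.94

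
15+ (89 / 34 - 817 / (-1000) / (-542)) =162315111 / 9214000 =17.62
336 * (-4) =-1344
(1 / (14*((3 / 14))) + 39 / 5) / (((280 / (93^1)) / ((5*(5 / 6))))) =1891 / 168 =11.26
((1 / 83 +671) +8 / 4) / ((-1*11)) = -55860 / 913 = -61.18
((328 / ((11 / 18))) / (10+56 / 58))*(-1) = -28536 / 583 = -48.95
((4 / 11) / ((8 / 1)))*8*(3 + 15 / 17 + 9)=876 / 187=4.68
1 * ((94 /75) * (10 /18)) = 0.70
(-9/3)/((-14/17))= 51/14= 3.64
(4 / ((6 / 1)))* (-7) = -14 / 3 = -4.67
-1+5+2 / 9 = 38 / 9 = 4.22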